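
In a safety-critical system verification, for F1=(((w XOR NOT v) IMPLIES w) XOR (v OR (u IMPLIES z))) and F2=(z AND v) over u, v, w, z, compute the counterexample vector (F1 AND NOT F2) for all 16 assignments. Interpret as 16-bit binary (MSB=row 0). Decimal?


F1 = (((w XOR NOT v) IMPLIES w) XOR (v OR (u IMPLIES z)))
F2 = (z AND v)
Counterexample to F1=>F2 is where F1=1 and F2=0.
Evaluate each row (bits = u,v,w,z, MSB first):
  row 0 [0000]: F1=1 F2=0 -> F1&~F2 -> 1
  row 1 [0001]: F1=1 F2=0 -> F1&~F2 -> 1
  row 2 [0010]: F1=0 F2=0 -> F1&~F2 -> 0
  row 3 [0011]: F1=0 F2=0 -> F1&~F2 -> 0
  row 4 [0100]: F1=0 F2=0 -> F1&~F2 -> 0
  row 5 [0101]: F1=0 F2=1 -> F1&~F2 -> 0
  row 6 [0110]: F1=0 F2=0 -> F1&~F2 -> 0
  row 7 [0111]: F1=0 F2=1 -> F1&~F2 -> 0
  row 8 [1000]: F1=0 F2=0 -> F1&~F2 -> 0
  row 9 [1001]: F1=1 F2=0 -> F1&~F2 -> 1
  row 10 [1010]: F1=1 F2=0 -> F1&~F2 -> 1
  row 11 [1011]: F1=0 F2=0 -> F1&~F2 -> 0
  row 12 [1100]: F1=0 F2=0 -> F1&~F2 -> 0
  row 13 [1101]: F1=0 F2=1 -> F1&~F2 -> 0
  row 14 [1110]: F1=0 F2=0 -> F1&~F2 -> 0
  row 15 [1111]: F1=0 F2=1 -> F1&~F2 -> 0
Full result column, 4 rows per line (u,v fixed per line; w,z runs 00..11 left to right):
  rows 0-3 [u,v=00]: 1100  = hex C
  rows 4-7 [u,v=01]: 0000  = hex 0
  rows 8-11 [u,v=10]: 0110  = hex 6
  rows 12-15 [u,v=11]: 0000  = hex 0
Counterexample vector (row 0 .. row 15) = 1100000001100000
Output column grouped in 4s = 1100 0000 0110 0000 = 0xC060
Convert to decimal digit by digit (value = value*16 + digit):
  C -> 12
  12*16 + 0 = 192
  192*16 + 6 = 3078
  3078*16 + 0 = 49248
Decimal = 49248

49248


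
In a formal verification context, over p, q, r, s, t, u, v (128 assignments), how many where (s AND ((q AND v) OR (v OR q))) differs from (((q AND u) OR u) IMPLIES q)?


F1 = (s AND ((q AND v) OR (v OR q)))
F2 = (((q AND u) OR u) IMPLIES q)
Evaluate both on each of 128 rows (bits = p,q,r,s,t,u,v):
  row 0 [0000000]: F1=0 F2=1 (differ) -> 1
  row 1 [0000001]: F1=0 F2=1 (differ) -> 1
  row 2 [0000010]: F1=0 F2=0 -> 0
  row 3 [0000011]: F1=0 F2=0 -> 0
  row 4 [0000100]: F1=0 F2=1 (differ) -> 1
  (every remaining row is evaluated the same way; all 128 results are listed next)
Full result column, 8 rows per line (p,q,r,s fixed per line; t,u,v runs 000..111 left to right):
  rows 0-7 [p,q,r,s=0000]: 11001100  (ones: 4)
  rows 8-15 [p,q,r,s=0001]: 10011001  (ones: 4)
  rows 16-23 [p,q,r,s=0010]: 11001100  (ones: 4)
  rows 24-31 [p,q,r,s=0011]: 10011001  (ones: 4)
  rows 32-39 [p,q,r,s=0100]: 11111111  (ones: 8)
  rows 40-47 [p,q,r,s=0101]: 00000000  (ones: 0)
  rows 48-55 [p,q,r,s=0110]: 11111111  (ones: 8)
  rows 56-63 [p,q,r,s=0111]: 00000000  (ones: 0)
  rows 64-71 [p,q,r,s=1000]: 11001100  (ones: 4)
  rows 72-79 [p,q,r,s=1001]: 10011001  (ones: 4)
  rows 80-87 [p,q,r,s=1010]: 11001100  (ones: 4)
  rows 88-95 [p,q,r,s=1011]: 10011001  (ones: 4)
  rows 96-103 [p,q,r,s=1100]: 11111111  (ones: 8)
  rows 104-111 [p,q,r,s=1101]: 00000000  (ones: 0)
  rows 112-119 [p,q,r,s=1110]: 11111111  (ones: 8)
  rows 120-127 [p,q,r,s=1111]: 00000000  (ones: 0)
Disagreements = 4+4+4+4+8+0+8+0+4+4+4+4+8+0+8+0 = 64

64


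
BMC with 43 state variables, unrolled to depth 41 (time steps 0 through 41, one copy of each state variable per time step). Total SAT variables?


BMC unrolls to depth k, creating one copy of each state var for steps 0..k.
Step count = 41 + 1 = 42 (steps 0 through 41)
Vars per step = 43
Total = 43 * 42 = 1806

1806


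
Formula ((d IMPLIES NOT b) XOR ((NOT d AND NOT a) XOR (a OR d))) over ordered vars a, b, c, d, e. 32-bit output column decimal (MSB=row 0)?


Formula: ((d IMPLIES NOT b) XOR ((NOT d AND NOT a) XOR (a OR d))) over a, b, c, d, e (32 rows)
Evaluate each row (bits = a,b,c,d,e, MSB first):
  row 0 [00000]: ((0 IMPLIES NOT 0) XOR ((NOT 0 AND NOT 0) XOR (0 OR 0))) -> 0
  row 1 [00001]: ((0 IMPLIES NOT 0) XOR ((NOT 0 AND NOT 0) XOR (0 OR 0))) -> 0
  row 2 [00010]: ((1 IMPLIES NOT 0) XOR ((NOT 1 AND NOT 0) XOR (0 OR 1))) -> 0
  row 3 [00011]: ((1 IMPLIES NOT 0) XOR ((NOT 1 AND NOT 0) XOR (0 OR 1))) -> 0
  row 4 [00100]: ((0 IMPLIES NOT 0) XOR ((NOT 0 AND NOT 0) XOR (0 OR 0))) -> 0
  row 5 [00101]: ((0 IMPLIES NOT 0) XOR ((NOT 0 AND NOT 0) XOR (0 OR 0))) -> 0
  row 6 [00110]: ((1 IMPLIES NOT 0) XOR ((NOT 1 AND NOT 0) XOR (0 OR 1))) -> 0
  row 7 [00111]: ((1 IMPLIES NOT 0) XOR ((NOT 1 AND NOT 0) XOR (0 OR 1))) -> 0
  row 8 [01000]: ((0 IMPLIES NOT 1) XOR ((NOT 0 AND NOT 0) XOR (0 OR 0))) -> 0
  row 9 [01001]: ((0 IMPLIES NOT 1) XOR ((NOT 0 AND NOT 0) XOR (0 OR 0))) -> 0
  row 10 [01010]: ((1 IMPLIES NOT 1) XOR ((NOT 1 AND NOT 0) XOR (0 OR 1))) -> 1
  row 11 [01011]: ((1 IMPLIES NOT 1) XOR ((NOT 1 AND NOT 0) XOR (0 OR 1))) -> 1
  row 12 [01100]: ((0 IMPLIES NOT 1) XOR ((NOT 0 AND NOT 0) XOR (0 OR 0))) -> 0
  row 13 [01101]: ((0 IMPLIES NOT 1) XOR ((NOT 0 AND NOT 0) XOR (0 OR 0))) -> 0
  row 14 [01110]: ((1 IMPLIES NOT 1) XOR ((NOT 1 AND NOT 0) XOR (0 OR 1))) -> 1
  row 15 [01111]: ((1 IMPLIES NOT 1) XOR ((NOT 1 AND NOT 0) XOR (0 OR 1))) -> 1
  row 16 [10000]: ((0 IMPLIES NOT 0) XOR ((NOT 0 AND NOT 1) XOR (1 OR 0))) -> 0
  row 17 [10001]: ((0 IMPLIES NOT 0) XOR ((NOT 0 AND NOT 1) XOR (1 OR 0))) -> 0
  row 18 [10010]: ((1 IMPLIES NOT 0) XOR ((NOT 1 AND NOT 1) XOR (1 OR 1))) -> 0
  row 19 [10011]: ((1 IMPLIES NOT 0) XOR ((NOT 1 AND NOT 1) XOR (1 OR 1))) -> 0
  row 20 [10100]: ((0 IMPLIES NOT 0) XOR ((NOT 0 AND NOT 1) XOR (1 OR 0))) -> 0
  row 21 [10101]: ((0 IMPLIES NOT 0) XOR ((NOT 0 AND NOT 1) XOR (1 OR 0))) -> 0
  row 22 [10110]: ((1 IMPLIES NOT 0) XOR ((NOT 1 AND NOT 1) XOR (1 OR 1))) -> 0
  row 23 [10111]: ((1 IMPLIES NOT 0) XOR ((NOT 1 AND NOT 1) XOR (1 OR 1))) -> 0
  row 24 [11000]: ((0 IMPLIES NOT 1) XOR ((NOT 0 AND NOT 1) XOR (1 OR 0))) -> 0
  row 25 [11001]: ((0 IMPLIES NOT 1) XOR ((NOT 0 AND NOT 1) XOR (1 OR 0))) -> 0
  row 26 [11010]: ((1 IMPLIES NOT 1) XOR ((NOT 1 AND NOT 1) XOR (1 OR 1))) -> 1
  row 27 [11011]: ((1 IMPLIES NOT 1) XOR ((NOT 1 AND NOT 1) XOR (1 OR 1))) -> 1
  row 28 [11100]: ((0 IMPLIES NOT 1) XOR ((NOT 0 AND NOT 1) XOR (1 OR 0))) -> 0
  row 29 [11101]: ((0 IMPLIES NOT 1) XOR ((NOT 0 AND NOT 1) XOR (1 OR 0))) -> 0
  row 30 [11110]: ((1 IMPLIES NOT 1) XOR ((NOT 1 AND NOT 1) XOR (1 OR 1))) -> 1
  row 31 [11111]: ((1 IMPLIES NOT 1) XOR ((NOT 1 AND NOT 1) XOR (1 OR 1))) -> 1
Full result column, 4 rows per line (a,b,c fixed per line; d,e runs 00..11 left to right):
  rows 0-3 [a,b,c=000]: 0000  = hex 0
  rows 4-7 [a,b,c=001]: 0000  = hex 0
  rows 8-11 [a,b,c=010]: 0011  = hex 3
  rows 12-15 [a,b,c=011]: 0011  = hex 3
  rows 16-19 [a,b,c=100]: 0000  = hex 0
  rows 20-23 [a,b,c=101]: 0000  = hex 0
  rows 24-27 [a,b,c=110]: 0011  = hex 3
  rows 28-31 [a,b,c=111]: 0011  = hex 3
Output column (row 0 .. row 31) = 00000000001100110000000000110011
Output column grouped in 4s = 0000 0000 0011 0011 0000 0000 0011 0011 = 0x00330033
Convert to decimal digit by digit (value = value*16 + digit):
  0 -> 0
  0*16 + 0 = 0
  0*16 + 3 = 3
  3*16 + 3 = 51
  51*16 + 0 = 816
  816*16 + 0 = 13056
  13056*16 + 3 = 208899
  208899*16 + 3 = 3342387
Decimal = 3342387

3342387


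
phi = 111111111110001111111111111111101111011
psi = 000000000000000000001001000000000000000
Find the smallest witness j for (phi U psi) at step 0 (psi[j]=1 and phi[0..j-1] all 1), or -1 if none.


(phi U psi) at 0: need smallest j with psi[j]=1 and phi[i]=1 for all i in [0,j).
Scan from step 0:
  step 0: phi=1, psi=0 -> continue
  step 1: phi=1, psi=0 -> continue
  step 2: phi=1, psi=0 -> continue
  step 3: phi=1, psi=0 -> continue
  step 11: phi=0 -> phi-prefix broken from here
  step 20: psi=1 but phi already failed -> not a witness
  step 23: psi=1 but phi already failed -> not a witness
  end of trace: no witness -> -1
Witness step = -1

-1


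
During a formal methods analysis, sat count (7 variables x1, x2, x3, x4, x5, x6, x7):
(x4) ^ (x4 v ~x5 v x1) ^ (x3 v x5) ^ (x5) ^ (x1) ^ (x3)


CNF with 6 clauses over 7 vars (128 assignments).
An assignment satisfies CNF iff every clause has >=1 true literal.
Check each row (bits = x1,x2,x3,x4,x5,x6,x7; clause T/F shown):
  row 0 [0000000]: clauses=FTFFFF -> 0
  row 1 [0000001]: clauses=FTFFFF -> 0
  row 2 [0000010]: clauses=FTFFFF -> 0
  row 3 [0000011]: clauses=FTFFFF -> 0
  row 4 [0000100]: clauses=FFTTFF -> 0
  (every remaining row is evaluated the same way; all 128 results are listed next)
Full result column, 8 rows per line (x1,x2,x3,x4 fixed per line; x5,x6,x7 runs 000..111 left to right):
  rows 0-7 [x1,x2,x3,x4=0000]: 00000000  (ones: 0)
  rows 8-15 [x1,x2,x3,x4=0001]: 00000000  (ones: 0)
  rows 16-23 [x1,x2,x3,x4=0010]: 00000000  (ones: 0)
  rows 24-31 [x1,x2,x3,x4=0011]: 00000000  (ones: 0)
  rows 32-39 [x1,x2,x3,x4=0100]: 00000000  (ones: 0)
  rows 40-47 [x1,x2,x3,x4=0101]: 00000000  (ones: 0)
  rows 48-55 [x1,x2,x3,x4=0110]: 00000000  (ones: 0)
  rows 56-63 [x1,x2,x3,x4=0111]: 00000000  (ones: 0)
  rows 64-71 [x1,x2,x3,x4=1000]: 00000000  (ones: 0)
  rows 72-79 [x1,x2,x3,x4=1001]: 00000000  (ones: 0)
  rows 80-87 [x1,x2,x3,x4=1010]: 00000000  (ones: 0)
  rows 88-95 [x1,x2,x3,x4=1011]: 00001111  (ones: 4)
  rows 96-103 [x1,x2,x3,x4=1100]: 00000000  (ones: 0)
  rows 104-111 [x1,x2,x3,x4=1101]: 00000000  (ones: 0)
  rows 112-119 [x1,x2,x3,x4=1110]: 00000000  (ones: 0)
  rows 120-127 [x1,x2,x3,x4=1111]: 00001111  (ones: 4)
Satisfying assignments = 0+0+0+0+0+0+0+0+0+0+0+4+0+0+0+4 = 8

8


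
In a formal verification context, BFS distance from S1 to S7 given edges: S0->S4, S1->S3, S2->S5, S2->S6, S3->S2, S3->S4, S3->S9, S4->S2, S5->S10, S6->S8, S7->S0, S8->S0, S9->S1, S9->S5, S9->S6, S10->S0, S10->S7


BFS layer-by-layer from S1:
  dist 0: {S1}
  dist 1: {S3}
  dist 2: {S2, S4, S9}
  dist 3: {S5, S6}
  dist 4: {S8, S10}
  dist 5: {S0, S7}
  -> S7 reached at distance 5
Shortest path length = 5

5


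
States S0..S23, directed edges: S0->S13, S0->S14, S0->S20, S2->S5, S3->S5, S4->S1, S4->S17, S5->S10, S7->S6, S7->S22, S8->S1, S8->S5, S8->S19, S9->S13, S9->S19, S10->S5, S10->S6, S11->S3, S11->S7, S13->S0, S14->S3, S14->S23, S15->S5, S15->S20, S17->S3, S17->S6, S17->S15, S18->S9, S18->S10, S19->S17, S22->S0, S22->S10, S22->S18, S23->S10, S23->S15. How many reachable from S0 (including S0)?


BFS from S0:
  layer 0: {S0}
  layer 1: {S13, S14, S20}
  layer 2: {S3, S23}
  layer 3: {S5, S10, S15}
  layer 4: {S6}
Reachable set: {S0, S3, S5, S6, S10, S13, S14, S15, S20, S23}
Count = 10

10


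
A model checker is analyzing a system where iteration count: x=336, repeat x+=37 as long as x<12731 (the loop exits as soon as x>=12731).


Step 1: x goes from 336 toward 12731 by 37; the body runs while x<12731, so iterations = ceil((bound-start)/step)
Step 2: Distance=12395
Step 3: ceil(12395/37)=335

335


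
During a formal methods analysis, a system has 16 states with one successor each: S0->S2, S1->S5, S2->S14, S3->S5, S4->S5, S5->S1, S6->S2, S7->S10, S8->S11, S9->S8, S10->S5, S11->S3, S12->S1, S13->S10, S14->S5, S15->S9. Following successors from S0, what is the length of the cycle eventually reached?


Trace from S0 until a state repeats:
  S0 -> S2 -> S14 -> S5 -> S1 -> S5
S5 first seen at step 3, revisited at step 5.
Cycle length = 5 - 3 = 2

2


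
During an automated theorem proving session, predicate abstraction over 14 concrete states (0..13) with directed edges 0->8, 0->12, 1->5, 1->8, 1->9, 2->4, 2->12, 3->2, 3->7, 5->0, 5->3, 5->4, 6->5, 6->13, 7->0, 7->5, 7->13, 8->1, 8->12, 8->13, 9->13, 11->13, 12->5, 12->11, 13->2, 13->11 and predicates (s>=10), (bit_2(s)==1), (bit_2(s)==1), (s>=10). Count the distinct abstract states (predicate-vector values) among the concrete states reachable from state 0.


BFS from 0:
Concrete reachable: {0, 1, 2, 3, 4, 5, 7, 8, 9, 11, 12, 13}
Abstract via predicates (s>=10), (bit_2(s)==1), (bit_2(s)==1), (s>=10):
  (0,0,0,0) <- {0, 1, 2, 3, 8, 9}
  (0,1,1,0) <- {4, 5, 7}
  (1,0,0,1) <- {11}
  (1,1,1,1) <- {12, 13}
Distinct abstract states = 4

4


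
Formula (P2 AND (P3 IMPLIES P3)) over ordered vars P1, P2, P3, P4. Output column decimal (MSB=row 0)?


Formula: (P2 AND (P3 IMPLIES P3)) over P1, P2, P3, P4 (16 rows)
Evaluate each row (bits = P1,P2,P3,P4, MSB first):
  row 0 [0000]: (0 AND (0 IMPLIES 0)) -> 0
  row 1 [0001]: (0 AND (0 IMPLIES 0)) -> 0
  row 2 [0010]: (0 AND (1 IMPLIES 1)) -> 0
  row 3 [0011]: (0 AND (1 IMPLIES 1)) -> 0
  row 4 [0100]: (1 AND (0 IMPLIES 0)) -> 1
  row 5 [0101]: (1 AND (0 IMPLIES 0)) -> 1
  row 6 [0110]: (1 AND (1 IMPLIES 1)) -> 1
  row 7 [0111]: (1 AND (1 IMPLIES 1)) -> 1
  row 8 [1000]: (0 AND (0 IMPLIES 0)) -> 0
  row 9 [1001]: (0 AND (0 IMPLIES 0)) -> 0
  row 10 [1010]: (0 AND (1 IMPLIES 1)) -> 0
  row 11 [1011]: (0 AND (1 IMPLIES 1)) -> 0
  row 12 [1100]: (1 AND (0 IMPLIES 0)) -> 1
  row 13 [1101]: (1 AND (0 IMPLIES 0)) -> 1
  row 14 [1110]: (1 AND (1 IMPLIES 1)) -> 1
  row 15 [1111]: (1 AND (1 IMPLIES 1)) -> 1
Full result column, 4 rows per line (P1,P2 fixed per line; P3,P4 runs 00..11 left to right):
  rows 0-3 [P1,P2=00]: 0000  = hex 0
  rows 4-7 [P1,P2=01]: 1111  = hex F
  rows 8-11 [P1,P2=10]: 0000  = hex 0
  rows 12-15 [P1,P2=11]: 1111  = hex F
Output column (row 0 .. row 15) = 0000111100001111
Output column grouped in 4s = 0000 1111 0000 1111 = 0x0F0F
Convert to decimal digit by digit (value = value*16 + digit):
  0 -> 0
  0*16 + 15 (F) = 15
  15*16 + 0 = 240
  240*16 + 15 (F) = 3855
Decimal = 3855

3855


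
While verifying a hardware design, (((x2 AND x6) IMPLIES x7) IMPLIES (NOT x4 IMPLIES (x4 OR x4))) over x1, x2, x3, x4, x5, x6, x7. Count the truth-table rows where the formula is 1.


Formula: (((x2 AND x6) IMPLIES x7) IMPLIES (NOT x4 IMPLIES (x4 OR x4))) over 7 vars (128 rows)
Evaluate each row (x1, x2, x3, x4, x5, x6, x7 as bits, MSB first):
  row 0 [0000000]: (((0 AND 0) IMPLIES 0) IMPLIES (NOT 0 IMPLIES (0 OR 0))) -> 0
  row 1 [0000001]: (((0 AND 0) IMPLIES 1) IMPLIES (NOT 0 IMPLIES (0 OR 0))) -> 0
  row 2 [0000010]: (((0 AND 1) IMPLIES 0) IMPLIES (NOT 0 IMPLIES (0 OR 0))) -> 0
  row 3 [0000011]: (((0 AND 1) IMPLIES 1) IMPLIES (NOT 0 IMPLIES (0 OR 0))) -> 0
  row 4 [0000100]: (((0 AND 0) IMPLIES 0) IMPLIES (NOT 0 IMPLIES (0 OR 0))) -> 0
  (every remaining row is evaluated the same way; all 128 results are listed next)
Full result column, 8 rows per line (x1,x2,x3,x4 fixed per line; x5,x6,x7 runs 000..111 left to right):
  rows 0-7 [x1,x2,x3,x4=0000]: 00000000  (ones: 0)
  rows 8-15 [x1,x2,x3,x4=0001]: 11111111  (ones: 8)
  rows 16-23 [x1,x2,x3,x4=0010]: 00000000  (ones: 0)
  rows 24-31 [x1,x2,x3,x4=0011]: 11111111  (ones: 8)
  rows 32-39 [x1,x2,x3,x4=0100]: 00100010  (ones: 2)
  rows 40-47 [x1,x2,x3,x4=0101]: 11111111  (ones: 8)
  rows 48-55 [x1,x2,x3,x4=0110]: 00100010  (ones: 2)
  rows 56-63 [x1,x2,x3,x4=0111]: 11111111  (ones: 8)
  rows 64-71 [x1,x2,x3,x4=1000]: 00000000  (ones: 0)
  rows 72-79 [x1,x2,x3,x4=1001]: 11111111  (ones: 8)
  rows 80-87 [x1,x2,x3,x4=1010]: 00000000  (ones: 0)
  rows 88-95 [x1,x2,x3,x4=1011]: 11111111  (ones: 8)
  rows 96-103 [x1,x2,x3,x4=1100]: 00100010  (ones: 2)
  rows 104-111 [x1,x2,x3,x4=1101]: 11111111  (ones: 8)
  rows 112-119 [x1,x2,x3,x4=1110]: 00100010  (ones: 2)
  rows 120-127 [x1,x2,x3,x4=1111]: 11111111  (ones: 8)
Count of 1-rows = 0+8+0+8+2+8+2+8+0+8+0+8+2+8+2+8 = 72

72


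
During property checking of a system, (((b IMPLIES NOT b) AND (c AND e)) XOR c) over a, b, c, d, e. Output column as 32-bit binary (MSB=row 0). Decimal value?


Formula: (((b IMPLIES NOT b) AND (c AND e)) XOR c) over a, b, c, d, e (32 rows)
Evaluate each row (bits = a,b,c,d,e, MSB first):
  row 0 [00000]: (((0 IMPLIES NOT 0) AND (0 AND 0)) XOR 0) -> 0
  row 1 [00001]: (((0 IMPLIES NOT 0) AND (0 AND 1)) XOR 0) -> 0
  row 2 [00010]: (((0 IMPLIES NOT 0) AND (0 AND 0)) XOR 0) -> 0
  row 3 [00011]: (((0 IMPLIES NOT 0) AND (0 AND 1)) XOR 0) -> 0
  row 4 [00100]: (((0 IMPLIES NOT 0) AND (1 AND 0)) XOR 1) -> 1
  row 5 [00101]: (((0 IMPLIES NOT 0) AND (1 AND 1)) XOR 1) -> 0
  row 6 [00110]: (((0 IMPLIES NOT 0) AND (1 AND 0)) XOR 1) -> 1
  row 7 [00111]: (((0 IMPLIES NOT 0) AND (1 AND 1)) XOR 1) -> 0
  row 8 [01000]: (((1 IMPLIES NOT 1) AND (0 AND 0)) XOR 0) -> 0
  row 9 [01001]: (((1 IMPLIES NOT 1) AND (0 AND 1)) XOR 0) -> 0
  row 10 [01010]: (((1 IMPLIES NOT 1) AND (0 AND 0)) XOR 0) -> 0
  row 11 [01011]: (((1 IMPLIES NOT 1) AND (0 AND 1)) XOR 0) -> 0
  row 12 [01100]: (((1 IMPLIES NOT 1) AND (1 AND 0)) XOR 1) -> 1
  row 13 [01101]: (((1 IMPLIES NOT 1) AND (1 AND 1)) XOR 1) -> 1
  row 14 [01110]: (((1 IMPLIES NOT 1) AND (1 AND 0)) XOR 1) -> 1
  row 15 [01111]: (((1 IMPLIES NOT 1) AND (1 AND 1)) XOR 1) -> 1
  row 16 [10000]: (((0 IMPLIES NOT 0) AND (0 AND 0)) XOR 0) -> 0
  row 17 [10001]: (((0 IMPLIES NOT 0) AND (0 AND 1)) XOR 0) -> 0
  row 18 [10010]: (((0 IMPLIES NOT 0) AND (0 AND 0)) XOR 0) -> 0
  row 19 [10011]: (((0 IMPLIES NOT 0) AND (0 AND 1)) XOR 0) -> 0
  row 20 [10100]: (((0 IMPLIES NOT 0) AND (1 AND 0)) XOR 1) -> 1
  row 21 [10101]: (((0 IMPLIES NOT 0) AND (1 AND 1)) XOR 1) -> 0
  row 22 [10110]: (((0 IMPLIES NOT 0) AND (1 AND 0)) XOR 1) -> 1
  row 23 [10111]: (((0 IMPLIES NOT 0) AND (1 AND 1)) XOR 1) -> 0
  row 24 [11000]: (((1 IMPLIES NOT 1) AND (0 AND 0)) XOR 0) -> 0
  row 25 [11001]: (((1 IMPLIES NOT 1) AND (0 AND 1)) XOR 0) -> 0
  row 26 [11010]: (((1 IMPLIES NOT 1) AND (0 AND 0)) XOR 0) -> 0
  row 27 [11011]: (((1 IMPLIES NOT 1) AND (0 AND 1)) XOR 0) -> 0
  row 28 [11100]: (((1 IMPLIES NOT 1) AND (1 AND 0)) XOR 1) -> 1
  row 29 [11101]: (((1 IMPLIES NOT 1) AND (1 AND 1)) XOR 1) -> 1
  row 30 [11110]: (((1 IMPLIES NOT 1) AND (1 AND 0)) XOR 1) -> 1
  row 31 [11111]: (((1 IMPLIES NOT 1) AND (1 AND 1)) XOR 1) -> 1
Full result column, 4 rows per line (a,b,c fixed per line; d,e runs 00..11 left to right):
  rows 0-3 [a,b,c=000]: 0000  = hex 0
  rows 4-7 [a,b,c=001]: 1010  = hex A
  rows 8-11 [a,b,c=010]: 0000  = hex 0
  rows 12-15 [a,b,c=011]: 1111  = hex F
  rows 16-19 [a,b,c=100]: 0000  = hex 0
  rows 20-23 [a,b,c=101]: 1010  = hex A
  rows 24-27 [a,b,c=110]: 0000  = hex 0
  rows 28-31 [a,b,c=111]: 1111  = hex F
Output column (row 0 .. row 31) = 00001010000011110000101000001111
Output column grouped in 4s = 0000 1010 0000 1111 0000 1010 0000 1111 = 0x0A0F0A0F
Convert to decimal digit by digit (value = value*16 + digit):
  0 -> 0
  0*16 + 10 (A) = 10
  10*16 + 0 = 160
  160*16 + 15 (F) = 2575
  2575*16 + 0 = 41200
  41200*16 + 10 (A) = 659210
  659210*16 + 0 = 10547360
  10547360*16 + 15 (F) = 168757775
Decimal = 168757775

168757775


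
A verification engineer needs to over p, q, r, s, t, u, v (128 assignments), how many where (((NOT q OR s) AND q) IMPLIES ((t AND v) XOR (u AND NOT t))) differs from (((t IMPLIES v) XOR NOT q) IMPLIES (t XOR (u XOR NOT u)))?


F1 = (((NOT q OR s) AND q) IMPLIES ((t AND v) XOR (u AND NOT t)))
F2 = (((t IMPLIES v) XOR NOT q) IMPLIES (t XOR (u XOR NOT u)))
Evaluate both on each of 128 rows (bits = p,q,r,s,t,u,v):
  row 0 [0000000]: F1=1 F2=1 -> 0
  row 1 [0000001]: F1=1 F2=1 -> 0
  row 2 [0000010]: F1=1 F2=1 -> 0
  row 3 [0000011]: F1=1 F2=1 -> 0
  row 4 [0000100]: F1=1 F2=0 (differ) -> 1
  (every remaining row is evaluated the same way; all 128 results are listed next)
Full result column, 8 rows per line (p,q,r,s fixed per line; t,u,v runs 000..111 left to right):
  rows 0-7 [p,q,r,s=0000]: 00001010  (ones: 2)
  rows 8-15 [p,q,r,s=0001]: 00001010  (ones: 2)
  rows 16-23 [p,q,r,s=0010]: 00001010  (ones: 2)
  rows 24-31 [p,q,r,s=0011]: 00001010  (ones: 2)
  rows 32-39 [p,q,r,s=0100]: 00000101  (ones: 2)
  rows 40-47 [p,q,r,s=0101]: 11001111  (ones: 6)
  rows 48-55 [p,q,r,s=0110]: 00000101  (ones: 2)
  rows 56-63 [p,q,r,s=0111]: 11001111  (ones: 6)
  rows 64-71 [p,q,r,s=1000]: 00001010  (ones: 2)
  rows 72-79 [p,q,r,s=1001]: 00001010  (ones: 2)
  rows 80-87 [p,q,r,s=1010]: 00001010  (ones: 2)
  rows 88-95 [p,q,r,s=1011]: 00001010  (ones: 2)
  rows 96-103 [p,q,r,s=1100]: 00000101  (ones: 2)
  rows 104-111 [p,q,r,s=1101]: 11001111  (ones: 6)
  rows 112-119 [p,q,r,s=1110]: 00000101  (ones: 2)
  rows 120-127 [p,q,r,s=1111]: 11001111  (ones: 6)
Disagreements = 2+2+2+2+2+6+2+6+2+2+2+2+2+6+2+6 = 48

48


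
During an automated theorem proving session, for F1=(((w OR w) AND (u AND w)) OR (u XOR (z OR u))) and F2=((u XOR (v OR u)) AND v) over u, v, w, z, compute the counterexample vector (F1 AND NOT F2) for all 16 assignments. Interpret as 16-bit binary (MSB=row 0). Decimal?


F1 = (((w OR w) AND (u AND w)) OR (u XOR (z OR u)))
F2 = ((u XOR (v OR u)) AND v)
Counterexample to F1=>F2 is where F1=1 and F2=0.
Evaluate each row (bits = u,v,w,z, MSB first):
  row 0 [0000]: F1=0 F2=0 -> F1&~F2 -> 0
  row 1 [0001]: F1=1 F2=0 -> F1&~F2 -> 1
  row 2 [0010]: F1=0 F2=0 -> F1&~F2 -> 0
  row 3 [0011]: F1=1 F2=0 -> F1&~F2 -> 1
  row 4 [0100]: F1=0 F2=1 -> F1&~F2 -> 0
  row 5 [0101]: F1=1 F2=1 -> F1&~F2 -> 0
  row 6 [0110]: F1=0 F2=1 -> F1&~F2 -> 0
  row 7 [0111]: F1=1 F2=1 -> F1&~F2 -> 0
  row 8 [1000]: F1=0 F2=0 -> F1&~F2 -> 0
  row 9 [1001]: F1=0 F2=0 -> F1&~F2 -> 0
  row 10 [1010]: F1=1 F2=0 -> F1&~F2 -> 1
  row 11 [1011]: F1=1 F2=0 -> F1&~F2 -> 1
  row 12 [1100]: F1=0 F2=0 -> F1&~F2 -> 0
  row 13 [1101]: F1=0 F2=0 -> F1&~F2 -> 0
  row 14 [1110]: F1=1 F2=0 -> F1&~F2 -> 1
  row 15 [1111]: F1=1 F2=0 -> F1&~F2 -> 1
Full result column, 4 rows per line (u,v fixed per line; w,z runs 00..11 left to right):
  rows 0-3 [u,v=00]: 0101  = hex 5
  rows 4-7 [u,v=01]: 0000  = hex 0
  rows 8-11 [u,v=10]: 0011  = hex 3
  rows 12-15 [u,v=11]: 0011  = hex 3
Counterexample vector (row 0 .. row 15) = 0101000000110011
Output column grouped in 4s = 0101 0000 0011 0011 = 0x5033
Convert to decimal digit by digit (value = value*16 + digit):
  5 -> 5
  5*16 + 0 = 80
  80*16 + 3 = 1283
  1283*16 + 3 = 20531
Decimal = 20531

20531


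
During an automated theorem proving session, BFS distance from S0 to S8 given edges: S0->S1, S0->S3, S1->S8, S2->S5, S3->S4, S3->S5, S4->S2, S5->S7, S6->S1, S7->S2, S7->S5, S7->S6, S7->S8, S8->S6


BFS layer-by-layer from S0:
  dist 0: {S0}
  dist 1: {S1, S3}
  dist 2: {S4, S5, S8}
  -> S8 reached at distance 2
Shortest path length = 2

2


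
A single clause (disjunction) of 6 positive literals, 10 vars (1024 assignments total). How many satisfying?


Step 1: Total=2^10=1024
Step 2: Unsat when all 6 false: 2^4=16
Step 3: Sat=1024-16=1008

1008


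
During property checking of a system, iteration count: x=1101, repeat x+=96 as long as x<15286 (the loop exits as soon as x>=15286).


Step 1: x goes from 1101 toward 15286 by 96; the body runs while x<15286, so iterations = ceil((bound-start)/step)
Step 2: Distance=14185
Step 3: ceil(14185/96)=148

148


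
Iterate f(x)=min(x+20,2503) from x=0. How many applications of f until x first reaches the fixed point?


Step 1: x=0, cap=2503, increment=20
Step 2: x grows by 20 each step until capped at 2503; fixed point is x=2503
Step 3: iterations = ceil(2503/20) = 126

126


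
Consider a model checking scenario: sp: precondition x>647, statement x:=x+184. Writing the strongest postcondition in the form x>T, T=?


Formula: sp(P, x:=E) = exists old_x. (x = E[old_x/x]) AND P[old_x/x] (old_x is the value of x before the assignment; eliminate old_x by solving x = E[old_x/x] for old_x)
Step 1: Precondition P: x>647, i.e. old_x > 647
Step 2: Assignment gives x = old_x + 184, so old_x = x - 184
Step 3: Substitute into P: x - 184 > 647
Step 4: Simplify: x > 647+184 = 831

831


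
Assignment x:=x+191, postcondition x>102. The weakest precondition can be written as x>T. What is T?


Formula: wp(x:=E, P) = P[E/x] (substitute E for x in postcondition)
Step 1: Postcondition: x>102
Step 2: Substitute x+191 for x: x+191>102
Step 3: Solve for x: x > 102-191 = -89

-89


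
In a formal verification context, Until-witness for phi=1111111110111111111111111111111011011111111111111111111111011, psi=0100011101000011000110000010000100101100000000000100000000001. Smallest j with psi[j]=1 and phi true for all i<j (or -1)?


(phi U psi) at 0: need smallest j with psi[j]=1 and phi[i]=1 for all i in [0,j).
Scan from step 0:
  step 0: phi=1, psi=0 -> continue
  step 1: psi=1 and phi held for [0,1) -> witness found
Witness step = 1

1


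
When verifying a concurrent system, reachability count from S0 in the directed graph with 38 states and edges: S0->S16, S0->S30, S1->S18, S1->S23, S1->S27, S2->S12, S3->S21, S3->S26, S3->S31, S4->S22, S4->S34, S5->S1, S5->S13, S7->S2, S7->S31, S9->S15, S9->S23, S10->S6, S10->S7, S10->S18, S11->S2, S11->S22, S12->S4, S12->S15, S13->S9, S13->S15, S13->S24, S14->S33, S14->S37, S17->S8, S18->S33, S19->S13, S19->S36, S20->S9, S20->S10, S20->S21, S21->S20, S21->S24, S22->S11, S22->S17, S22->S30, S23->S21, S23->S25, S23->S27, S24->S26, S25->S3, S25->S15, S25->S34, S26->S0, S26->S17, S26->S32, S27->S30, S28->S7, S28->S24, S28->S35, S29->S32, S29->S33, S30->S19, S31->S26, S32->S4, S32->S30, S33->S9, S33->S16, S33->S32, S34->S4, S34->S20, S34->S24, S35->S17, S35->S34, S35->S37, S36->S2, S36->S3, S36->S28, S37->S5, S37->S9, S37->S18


BFS from S0:
  layer 0: {S0}
  layer 1: {S16, S30}
  layer 2: {S19}
  layer 3: {S13, S36}
  layer 4: {S2, S3, S9, S15, S24, S28}
  layer 5: {S7, S12, S21, S23, S26, S31, S35}
  layer 6: {S4, S17, S20, S25, S27, S32, S34, S37}
  layer 7: {S5, S8, S10, S18, S22}
  layer 8: {S1, S6, S11, S33}
Reachable set: {S0, S1, S2, S3, S4, S5, S6, S7, S8, S9, S10, S11, S12, S13, S15, S16, S17, S18, S19, S20, S21, S22, S23, S24, S25, S26, S27, S28, S30, S31, S32, S33, S34, S35, S36, S37}
Count = 36

36


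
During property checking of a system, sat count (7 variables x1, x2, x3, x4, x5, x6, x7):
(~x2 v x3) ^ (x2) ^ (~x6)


CNF with 3 clauses over 7 vars (128 assignments).
An assignment satisfies CNF iff every clause has >=1 true literal.
Check each row (bits = x1,x2,x3,x4,x5,x6,x7; clause T/F shown):
  row 0 [0000000]: clauses=TFT -> 0
  row 1 [0000001]: clauses=TFT -> 0
  row 2 [0000010]: clauses=TFF -> 0
  row 3 [0000011]: clauses=TFF -> 0
  row 4 [0000100]: clauses=TFT -> 0
  (every remaining row is evaluated the same way; all 128 results are listed next)
Full result column, 8 rows per line (x1,x2,x3,x4 fixed per line; x5,x6,x7 runs 000..111 left to right):
  rows 0-7 [x1,x2,x3,x4=0000]: 00000000  (ones: 0)
  rows 8-15 [x1,x2,x3,x4=0001]: 00000000  (ones: 0)
  rows 16-23 [x1,x2,x3,x4=0010]: 00000000  (ones: 0)
  rows 24-31 [x1,x2,x3,x4=0011]: 00000000  (ones: 0)
  rows 32-39 [x1,x2,x3,x4=0100]: 00000000  (ones: 0)
  rows 40-47 [x1,x2,x3,x4=0101]: 00000000  (ones: 0)
  rows 48-55 [x1,x2,x3,x4=0110]: 11001100  (ones: 4)
  rows 56-63 [x1,x2,x3,x4=0111]: 11001100  (ones: 4)
  rows 64-71 [x1,x2,x3,x4=1000]: 00000000  (ones: 0)
  rows 72-79 [x1,x2,x3,x4=1001]: 00000000  (ones: 0)
  rows 80-87 [x1,x2,x3,x4=1010]: 00000000  (ones: 0)
  rows 88-95 [x1,x2,x3,x4=1011]: 00000000  (ones: 0)
  rows 96-103 [x1,x2,x3,x4=1100]: 00000000  (ones: 0)
  rows 104-111 [x1,x2,x3,x4=1101]: 00000000  (ones: 0)
  rows 112-119 [x1,x2,x3,x4=1110]: 11001100  (ones: 4)
  rows 120-127 [x1,x2,x3,x4=1111]: 11001100  (ones: 4)
Satisfying assignments = 0+0+0+0+0+0+4+4+0+0+0+0+0+0+4+4 = 16

16


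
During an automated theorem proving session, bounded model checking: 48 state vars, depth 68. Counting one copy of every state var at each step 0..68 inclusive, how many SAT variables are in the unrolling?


BMC unrolls to depth k, creating one copy of each state var for steps 0..k.
Step count = 68 + 1 = 69 (steps 0 through 68)
Vars per step = 48
Total = 48 * 69 = 3312

3312


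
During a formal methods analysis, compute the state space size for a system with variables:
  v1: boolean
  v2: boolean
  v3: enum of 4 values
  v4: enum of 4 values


State space = product of domain sizes of all variables.
Domain sizes:
  v1 (boolean): 2
  v2 (boolean): 2
  v3 (enum of 4 values): 4
  v4 (enum of 4 values): 4
Product = 2 * 2 * 4 * 4 = 64

64


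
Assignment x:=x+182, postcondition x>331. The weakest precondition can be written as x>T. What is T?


Formula: wp(x:=E, P) = P[E/x] (substitute E for x in postcondition)
Step 1: Postcondition: x>331
Step 2: Substitute x+182 for x: x+182>331
Step 3: Solve for x: x > 331-182 = 149

149


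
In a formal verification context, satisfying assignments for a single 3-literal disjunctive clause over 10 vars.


Step 1: Total=2^10=1024
Step 2: Unsat when all 3 false: 2^7=128
Step 3: Sat=1024-128=896

896


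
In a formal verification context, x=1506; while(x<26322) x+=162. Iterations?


Step 1: x goes from 1506 toward 26322 by 162; the body runs while x<26322, so iterations = ceil((bound-start)/step)
Step 2: Distance=24816
Step 3: ceil(24816/162)=154

154


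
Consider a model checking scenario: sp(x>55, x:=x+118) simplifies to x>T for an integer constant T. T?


Formula: sp(P, x:=E) = exists old_x. (x = E[old_x/x]) AND P[old_x/x] (old_x is the value of x before the assignment; eliminate old_x by solving x = E[old_x/x] for old_x)
Step 1: Precondition P: x>55, i.e. old_x > 55
Step 2: Assignment gives x = old_x + 118, so old_x = x - 118
Step 3: Substitute into P: x - 118 > 55
Step 4: Simplify: x > 55+118 = 173

173


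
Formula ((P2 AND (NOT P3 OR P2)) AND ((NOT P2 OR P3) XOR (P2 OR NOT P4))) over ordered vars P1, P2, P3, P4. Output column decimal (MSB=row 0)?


Formula: ((P2 AND (NOT P3 OR P2)) AND ((NOT P2 OR P3) XOR (P2 OR NOT P4))) over P1, P2, P3, P4 (16 rows)
Evaluate each row (bits = P1,P2,P3,P4, MSB first):
  row 0 [0000]: ((0 AND (NOT 0 OR 0)) AND ((NOT 0 OR 0) XOR (0 OR NOT 0))) -> 0
  row 1 [0001]: ((0 AND (NOT 0 OR 0)) AND ((NOT 0 OR 0) XOR (0 OR NOT 1))) -> 0
  row 2 [0010]: ((0 AND (NOT 1 OR 0)) AND ((NOT 0 OR 1) XOR (0 OR NOT 0))) -> 0
  row 3 [0011]: ((0 AND (NOT 1 OR 0)) AND ((NOT 0 OR 1) XOR (0 OR NOT 1))) -> 0
  row 4 [0100]: ((1 AND (NOT 0 OR 1)) AND ((NOT 1 OR 0) XOR (1 OR NOT 0))) -> 1
  row 5 [0101]: ((1 AND (NOT 0 OR 1)) AND ((NOT 1 OR 0) XOR (1 OR NOT 1))) -> 1
  row 6 [0110]: ((1 AND (NOT 1 OR 1)) AND ((NOT 1 OR 1) XOR (1 OR NOT 0))) -> 0
  row 7 [0111]: ((1 AND (NOT 1 OR 1)) AND ((NOT 1 OR 1) XOR (1 OR NOT 1))) -> 0
  row 8 [1000]: ((0 AND (NOT 0 OR 0)) AND ((NOT 0 OR 0) XOR (0 OR NOT 0))) -> 0
  row 9 [1001]: ((0 AND (NOT 0 OR 0)) AND ((NOT 0 OR 0) XOR (0 OR NOT 1))) -> 0
  row 10 [1010]: ((0 AND (NOT 1 OR 0)) AND ((NOT 0 OR 1) XOR (0 OR NOT 0))) -> 0
  row 11 [1011]: ((0 AND (NOT 1 OR 0)) AND ((NOT 0 OR 1) XOR (0 OR NOT 1))) -> 0
  row 12 [1100]: ((1 AND (NOT 0 OR 1)) AND ((NOT 1 OR 0) XOR (1 OR NOT 0))) -> 1
  row 13 [1101]: ((1 AND (NOT 0 OR 1)) AND ((NOT 1 OR 0) XOR (1 OR NOT 1))) -> 1
  row 14 [1110]: ((1 AND (NOT 1 OR 1)) AND ((NOT 1 OR 1) XOR (1 OR NOT 0))) -> 0
  row 15 [1111]: ((1 AND (NOT 1 OR 1)) AND ((NOT 1 OR 1) XOR (1 OR NOT 1))) -> 0
Full result column, 4 rows per line (P1,P2 fixed per line; P3,P4 runs 00..11 left to right):
  rows 0-3 [P1,P2=00]: 0000  = hex 0
  rows 4-7 [P1,P2=01]: 1100  = hex C
  rows 8-11 [P1,P2=10]: 0000  = hex 0
  rows 12-15 [P1,P2=11]: 1100  = hex C
Output column (row 0 .. row 15) = 0000110000001100
Output column grouped in 4s = 0000 1100 0000 1100 = 0x0C0C
Convert to decimal digit by digit (value = value*16 + digit):
  0 -> 0
  0*16 + 12 (C) = 12
  12*16 + 0 = 192
  192*16 + 12 (C) = 3084
Decimal = 3084

3084


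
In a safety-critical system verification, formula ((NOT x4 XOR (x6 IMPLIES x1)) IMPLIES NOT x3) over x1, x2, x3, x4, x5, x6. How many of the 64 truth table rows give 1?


Formula: ((NOT x4 XOR (x6 IMPLIES x1)) IMPLIES NOT x3) over 6 vars (64 rows)
Evaluate each row (x1, x2, x3, x4, x5, x6 as bits, MSB first):
  row 0 [000000]: ((NOT 0 XOR (0 IMPLIES 0)) IMPLIES NOT 0) -> 1
  row 1 [000001]: ((NOT 0 XOR (1 IMPLIES 0)) IMPLIES NOT 0) -> 1
  row 2 [000010]: ((NOT 0 XOR (0 IMPLIES 0)) IMPLIES NOT 0) -> 1
  row 3 [000011]: ((NOT 0 XOR (1 IMPLIES 0)) IMPLIES NOT 0) -> 1
  row 4 [000100]: ((NOT 1 XOR (0 IMPLIES 0)) IMPLIES NOT 0) -> 1
  (every remaining row is evaluated the same way; all 64 results are listed next)
Full result column, 8 rows per line (x1,x2,x3 fixed per line; x4,x5,x6 runs 000..111 left to right):
  rows 0-7 [x1,x2,x3=000]: 11111111  (ones: 8)
  rows 8-15 [x1,x2,x3=001]: 10100101  (ones: 4)
  rows 16-23 [x1,x2,x3=010]: 11111111  (ones: 8)
  rows 24-31 [x1,x2,x3=011]: 10100101  (ones: 4)
  rows 32-39 [x1,x2,x3=100]: 11111111  (ones: 8)
  rows 40-47 [x1,x2,x3=101]: 11110000  (ones: 4)
  rows 48-55 [x1,x2,x3=110]: 11111111  (ones: 8)
  rows 56-63 [x1,x2,x3=111]: 11110000  (ones: 4)
Count of 1-rows = 8+4+8+4+8+4+8+4 = 48

48


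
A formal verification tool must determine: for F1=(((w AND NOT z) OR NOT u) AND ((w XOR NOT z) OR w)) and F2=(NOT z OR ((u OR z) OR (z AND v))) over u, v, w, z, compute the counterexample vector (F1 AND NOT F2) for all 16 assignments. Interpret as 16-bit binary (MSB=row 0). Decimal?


F1 = (((w AND NOT z) OR NOT u) AND ((w XOR NOT z) OR w))
F2 = (NOT z OR ((u OR z) OR (z AND v)))
Counterexample to F1=>F2 is where F1=1 and F2=0.
Evaluate each row (bits = u,v,w,z, MSB first):
  row 0 [0000]: F1=1 F2=1 -> F1&~F2 -> 0
  row 1 [0001]: F1=0 F2=1 -> F1&~F2 -> 0
  row 2 [0010]: F1=1 F2=1 -> F1&~F2 -> 0
  row 3 [0011]: F1=1 F2=1 -> F1&~F2 -> 0
  row 4 [0100]: F1=1 F2=1 -> F1&~F2 -> 0
  row 5 [0101]: F1=0 F2=1 -> F1&~F2 -> 0
  row 6 [0110]: F1=1 F2=1 -> F1&~F2 -> 0
  row 7 [0111]: F1=1 F2=1 -> F1&~F2 -> 0
  row 8 [1000]: F1=0 F2=1 -> F1&~F2 -> 0
  row 9 [1001]: F1=0 F2=1 -> F1&~F2 -> 0
  row 10 [1010]: F1=1 F2=1 -> F1&~F2 -> 0
  row 11 [1011]: F1=0 F2=1 -> F1&~F2 -> 0
  row 12 [1100]: F1=0 F2=1 -> F1&~F2 -> 0
  row 13 [1101]: F1=0 F2=1 -> F1&~F2 -> 0
  row 14 [1110]: F1=1 F2=1 -> F1&~F2 -> 0
  row 15 [1111]: F1=0 F2=1 -> F1&~F2 -> 0
Full result column, 4 rows per line (u,v fixed per line; w,z runs 00..11 left to right):
  rows 0-3 [u,v=00]: 0000  = hex 0
  rows 4-7 [u,v=01]: 0000  = hex 0
  rows 8-11 [u,v=10]: 0000  = hex 0
  rows 12-15 [u,v=11]: 0000  = hex 0
Counterexample vector (row 0 .. row 15) = 0000000000000000
Output column grouped in 4s = 0000 0000 0000 0000 = 0x0000
Convert to decimal digit by digit (value = value*16 + digit):
  0 -> 0
  0*16 + 0 = 0
  0*16 + 0 = 0
  0*16 + 0 = 0
Decimal = 0

0


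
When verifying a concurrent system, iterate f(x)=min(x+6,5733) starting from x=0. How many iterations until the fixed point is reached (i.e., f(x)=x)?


Step 1: x=0, cap=5733, increment=6
Step 2: x grows by 6 each step until capped at 5733; fixed point is x=5733
Step 3: iterations = ceil(5733/6) = 956

956


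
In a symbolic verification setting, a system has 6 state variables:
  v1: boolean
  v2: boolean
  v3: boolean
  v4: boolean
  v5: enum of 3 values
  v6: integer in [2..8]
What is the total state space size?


State space = product of domain sizes of all variables.
Domain sizes:
  v1 (boolean): 2
  v2 (boolean): 2
  v3 (boolean): 2
  v4 (boolean): 2
  v5 (enum of 3 values): 3
  v6 (integer in [2..8]): 7
Product = 2 * 2 * 2 * 2 * 3 * 7 = 336

336


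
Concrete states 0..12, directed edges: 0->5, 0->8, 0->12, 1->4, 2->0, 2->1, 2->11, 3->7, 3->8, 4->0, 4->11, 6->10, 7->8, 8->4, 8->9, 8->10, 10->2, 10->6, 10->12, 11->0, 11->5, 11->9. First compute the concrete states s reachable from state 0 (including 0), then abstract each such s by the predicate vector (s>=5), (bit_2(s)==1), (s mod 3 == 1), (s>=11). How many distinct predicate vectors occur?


BFS from 0:
Concrete reachable: {0, 1, 2, 4, 5, 6, 8, 9, 10, 11, 12}
Abstract via predicates (s>=5), (bit_2(s)==1), (s mod 3 == 1), (s>=11):
  (0,0,0,0) <- {0, 2}
  (0,0,1,0) <- {1}
  (0,1,1,0) <- {4}
  (1,0,0,0) <- {8, 9}
  (1,0,0,1) <- {11}
  (1,0,1,0) <- {10}
  (1,1,0,0) <- {5, 6}
  (1,1,0,1) <- {12}
Distinct abstract states = 8

8


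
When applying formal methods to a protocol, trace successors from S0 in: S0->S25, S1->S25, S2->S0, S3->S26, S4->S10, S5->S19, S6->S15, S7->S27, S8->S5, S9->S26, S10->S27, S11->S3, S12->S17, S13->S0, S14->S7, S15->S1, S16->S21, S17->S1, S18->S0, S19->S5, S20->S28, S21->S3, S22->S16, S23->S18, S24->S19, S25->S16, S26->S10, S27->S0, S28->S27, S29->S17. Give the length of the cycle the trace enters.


Trace from S0 until a state repeats:
  S0 -> S25 -> S16 -> S21 -> S3 -> S26 -> S10 -> S27 -> S0
S0 first seen at step 0, revisited at step 8.
Cycle length = 8 - 0 = 8

8


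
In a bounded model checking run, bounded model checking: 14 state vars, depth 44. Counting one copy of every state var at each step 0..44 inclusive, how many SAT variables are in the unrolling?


BMC unrolls to depth k, creating one copy of each state var for steps 0..k.
Step count = 44 + 1 = 45 (steps 0 through 44)
Vars per step = 14
Total = 14 * 45 = 630

630


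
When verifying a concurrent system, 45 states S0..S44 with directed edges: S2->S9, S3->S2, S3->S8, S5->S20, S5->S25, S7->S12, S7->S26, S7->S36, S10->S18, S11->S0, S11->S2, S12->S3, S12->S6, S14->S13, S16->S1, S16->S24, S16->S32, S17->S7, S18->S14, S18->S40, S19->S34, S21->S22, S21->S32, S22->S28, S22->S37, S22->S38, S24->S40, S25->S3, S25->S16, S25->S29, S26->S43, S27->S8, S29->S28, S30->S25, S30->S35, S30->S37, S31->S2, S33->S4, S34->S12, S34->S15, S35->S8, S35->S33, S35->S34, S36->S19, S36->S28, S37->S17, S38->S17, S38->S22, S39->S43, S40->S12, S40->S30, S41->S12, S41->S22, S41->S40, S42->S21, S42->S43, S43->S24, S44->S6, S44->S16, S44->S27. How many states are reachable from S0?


BFS from S0:
  layer 0: {S0}
Reachable set: {S0}
Count = 1

1


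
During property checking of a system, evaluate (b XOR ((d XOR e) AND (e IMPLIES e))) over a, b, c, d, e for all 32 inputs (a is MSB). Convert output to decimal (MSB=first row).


Formula: (b XOR ((d XOR e) AND (e IMPLIES e))) over a, b, c, d, e (32 rows)
Evaluate each row (bits = a,b,c,d,e, MSB first):
  row 0 [00000]: (0 XOR ((0 XOR 0) AND (0 IMPLIES 0))) -> 0
  row 1 [00001]: (0 XOR ((0 XOR 1) AND (1 IMPLIES 1))) -> 1
  row 2 [00010]: (0 XOR ((1 XOR 0) AND (0 IMPLIES 0))) -> 1
  row 3 [00011]: (0 XOR ((1 XOR 1) AND (1 IMPLIES 1))) -> 0
  row 4 [00100]: (0 XOR ((0 XOR 0) AND (0 IMPLIES 0))) -> 0
  row 5 [00101]: (0 XOR ((0 XOR 1) AND (1 IMPLIES 1))) -> 1
  row 6 [00110]: (0 XOR ((1 XOR 0) AND (0 IMPLIES 0))) -> 1
  row 7 [00111]: (0 XOR ((1 XOR 1) AND (1 IMPLIES 1))) -> 0
  row 8 [01000]: (1 XOR ((0 XOR 0) AND (0 IMPLIES 0))) -> 1
  row 9 [01001]: (1 XOR ((0 XOR 1) AND (1 IMPLIES 1))) -> 0
  row 10 [01010]: (1 XOR ((1 XOR 0) AND (0 IMPLIES 0))) -> 0
  row 11 [01011]: (1 XOR ((1 XOR 1) AND (1 IMPLIES 1))) -> 1
  row 12 [01100]: (1 XOR ((0 XOR 0) AND (0 IMPLIES 0))) -> 1
  row 13 [01101]: (1 XOR ((0 XOR 1) AND (1 IMPLIES 1))) -> 0
  row 14 [01110]: (1 XOR ((1 XOR 0) AND (0 IMPLIES 0))) -> 0
  row 15 [01111]: (1 XOR ((1 XOR 1) AND (1 IMPLIES 1))) -> 1
  row 16 [10000]: (0 XOR ((0 XOR 0) AND (0 IMPLIES 0))) -> 0
  row 17 [10001]: (0 XOR ((0 XOR 1) AND (1 IMPLIES 1))) -> 1
  row 18 [10010]: (0 XOR ((1 XOR 0) AND (0 IMPLIES 0))) -> 1
  row 19 [10011]: (0 XOR ((1 XOR 1) AND (1 IMPLIES 1))) -> 0
  row 20 [10100]: (0 XOR ((0 XOR 0) AND (0 IMPLIES 0))) -> 0
  row 21 [10101]: (0 XOR ((0 XOR 1) AND (1 IMPLIES 1))) -> 1
  row 22 [10110]: (0 XOR ((1 XOR 0) AND (0 IMPLIES 0))) -> 1
  row 23 [10111]: (0 XOR ((1 XOR 1) AND (1 IMPLIES 1))) -> 0
  row 24 [11000]: (1 XOR ((0 XOR 0) AND (0 IMPLIES 0))) -> 1
  row 25 [11001]: (1 XOR ((0 XOR 1) AND (1 IMPLIES 1))) -> 0
  row 26 [11010]: (1 XOR ((1 XOR 0) AND (0 IMPLIES 0))) -> 0
  row 27 [11011]: (1 XOR ((1 XOR 1) AND (1 IMPLIES 1))) -> 1
  row 28 [11100]: (1 XOR ((0 XOR 0) AND (0 IMPLIES 0))) -> 1
  row 29 [11101]: (1 XOR ((0 XOR 1) AND (1 IMPLIES 1))) -> 0
  row 30 [11110]: (1 XOR ((1 XOR 0) AND (0 IMPLIES 0))) -> 0
  row 31 [11111]: (1 XOR ((1 XOR 1) AND (1 IMPLIES 1))) -> 1
Full result column, 4 rows per line (a,b,c fixed per line; d,e runs 00..11 left to right):
  rows 0-3 [a,b,c=000]: 0110  = hex 6
  rows 4-7 [a,b,c=001]: 0110  = hex 6
  rows 8-11 [a,b,c=010]: 1001  = hex 9
  rows 12-15 [a,b,c=011]: 1001  = hex 9
  rows 16-19 [a,b,c=100]: 0110  = hex 6
  rows 20-23 [a,b,c=101]: 0110  = hex 6
  rows 24-27 [a,b,c=110]: 1001  = hex 9
  rows 28-31 [a,b,c=111]: 1001  = hex 9
Output column (row 0 .. row 31) = 01100110100110010110011010011001
Output column grouped in 4s = 0110 0110 1001 1001 0110 0110 1001 1001 = 0x66996699
Convert to decimal digit by digit (value = value*16 + digit):
  6 -> 6
  6*16 + 6 = 102
  102*16 + 9 = 1641
  1641*16 + 9 = 26265
  26265*16 + 6 = 420246
  420246*16 + 6 = 6723942
  6723942*16 + 9 = 107583081
  107583081*16 + 9 = 1721329305
Decimal = 1721329305

1721329305


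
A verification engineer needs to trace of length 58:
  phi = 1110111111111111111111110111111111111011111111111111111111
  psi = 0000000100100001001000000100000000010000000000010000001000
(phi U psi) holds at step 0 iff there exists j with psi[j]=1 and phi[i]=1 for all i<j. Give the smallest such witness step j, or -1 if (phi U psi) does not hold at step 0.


(phi U psi) at 0: need smallest j with psi[j]=1 and phi[i]=1 for all i in [0,j).
Scan from step 0:
  step 0: phi=1, psi=0 -> continue
  step 1: phi=1, psi=0 -> continue
  step 2: phi=1, psi=0 -> continue
  step 3: phi=0 -> phi-prefix broken from here
  step 7: psi=1 but phi already failed -> not a witness
  step 10: psi=1 but phi already failed -> not a witness
  step 15: psi=1 but phi already failed -> not a witness
  step 18: psi=1 but phi already failed -> not a witness
  step 25: psi=1 but phi already failed -> not a witness
  step 35: psi=1 but phi already failed -> not a witness
  step 47: psi=1 but phi already failed -> not a witness
  step 54: psi=1 but phi already failed -> not a witness
  end of trace: no witness -> -1
Witness step = -1

-1
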